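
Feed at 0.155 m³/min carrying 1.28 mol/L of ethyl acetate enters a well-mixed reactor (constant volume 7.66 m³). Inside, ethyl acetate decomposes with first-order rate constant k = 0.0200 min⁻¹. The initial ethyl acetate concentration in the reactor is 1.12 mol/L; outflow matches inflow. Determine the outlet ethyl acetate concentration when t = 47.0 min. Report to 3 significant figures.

V dC/dt = Q(C_in − C) − k V C.
This is linear with rate a = Q/V + k = 0.040235 min⁻¹.
C_ss = Q C_in/(Q + kV) = 0.64374 mol/L; C(t) = C_ss + (C₀ − C_ss) e^(−a t).
C(47.0) = 0.64374 + (0.47626)·e^(−0.040235·47.0) = 0.64374 + (0.47626)·0.15091 = 0.71561 mol/L.

0.716 mol/L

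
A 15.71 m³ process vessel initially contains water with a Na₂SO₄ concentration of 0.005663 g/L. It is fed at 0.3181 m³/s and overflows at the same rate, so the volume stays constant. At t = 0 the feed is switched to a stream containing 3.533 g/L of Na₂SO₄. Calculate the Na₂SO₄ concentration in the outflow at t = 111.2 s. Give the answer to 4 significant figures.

Transient balance on the dissolved component: V dC/dt = Q(C_in − C).
Rewrite as dC/dt + C/τ = C_in/τ, τ = V/Q = 49.3870 s.
This is linear first-order; C(t) = C_in + (C₀ − C_in) e^(−t/τ).
C(111.2) = 3.533 + (0.005663 − 3.533)·e^(−111.2/49.3870) = 3.533 + (-3.52734)·0.105230 = 3.16182 g/L.

3.162 g/L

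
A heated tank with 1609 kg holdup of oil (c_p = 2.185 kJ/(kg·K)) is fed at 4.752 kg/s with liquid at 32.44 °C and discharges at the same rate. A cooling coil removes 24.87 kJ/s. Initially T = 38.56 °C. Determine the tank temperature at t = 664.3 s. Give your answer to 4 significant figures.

Heat balance on the well-mixed liquid: M c_p dT/dt = ṁ c_p (T_in − T) − 24.87.
Rearrange: dT/dt = (T_ss − T)/τ with τ = M/ṁ = 338.594 s and T_ss = T_in − Q̇/(ṁ c_p) = 30.0448 °C.
This is linear first-order; T(t) = T_ss + (T₀ − T_ss) e^(−t/τ).
T(664.3) = 30.0448 + (8.51523)·e^(−664.3/338.594) = 30.0448 + (8.51523)·0.140586 = 31.2419 °C.

31.24 °C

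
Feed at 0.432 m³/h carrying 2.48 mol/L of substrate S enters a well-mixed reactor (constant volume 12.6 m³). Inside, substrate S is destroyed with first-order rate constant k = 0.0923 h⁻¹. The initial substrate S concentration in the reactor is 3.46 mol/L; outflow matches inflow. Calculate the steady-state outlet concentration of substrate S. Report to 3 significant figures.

Accumulation = in − out − consumed: V dC/dt = Q C_in − Q C − k V C.
Steady state (dC/dt = 0): C_ss = Q C_in/(Q + kV) = C_in/(1 + kV/Q).
C_ss = 0.432·2.48/(0.432 + 0.0923·12.6) = 1.0714/1.5950 = 0.67171 mol/L.

0.672 mol/L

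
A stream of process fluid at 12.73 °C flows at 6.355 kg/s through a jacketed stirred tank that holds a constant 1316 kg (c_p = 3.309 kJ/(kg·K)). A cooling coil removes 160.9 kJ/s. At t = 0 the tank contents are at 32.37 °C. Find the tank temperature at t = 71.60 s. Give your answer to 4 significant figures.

24.39 °C

Heat balance on the well-mixed liquid: M c_p dT/dt = ṁ c_p (T_in − T) − 160.9.
τ = M/ṁ = 207.081 s; T_ss = T_in − Q̇/(ṁ c_p) = 12.73 − 160.9/(6.355·3.309) = 5.07855 °C.
Integrating: T(t) = T_ss + (T₀ − T_ss) e^(−t/τ).
T(71.60) = 5.07855 + (27.2914)·e^(−71.60/207.081) = 5.07855 + (27.2914)·0.707683 = 24.3923 °C.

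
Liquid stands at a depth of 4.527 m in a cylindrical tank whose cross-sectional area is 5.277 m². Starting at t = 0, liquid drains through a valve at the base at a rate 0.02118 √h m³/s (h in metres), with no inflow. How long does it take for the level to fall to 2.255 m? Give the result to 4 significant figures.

A dh/dt = −Q_out = −0.02118 √h.
Separate and integrate: 2(√h − √h₀) = −(0.02118/A) t.
t = 2A(√h₀ − √h)/0.02118 = 2·5.277·(√4.527 − √2.255)/0.02118
  = 10.5540 × (2.12767 − 1.50167) / 0.02118 = 311.940 s.

311.9 s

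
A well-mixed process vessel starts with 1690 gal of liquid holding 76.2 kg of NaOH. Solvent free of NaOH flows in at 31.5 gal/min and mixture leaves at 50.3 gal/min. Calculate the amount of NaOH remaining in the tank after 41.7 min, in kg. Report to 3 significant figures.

14.4 kg

Let m(t) be the amount of NaOH. Volume: V(t) = V₀ + (Q_in − Q_out) t = 1690 − 18.800 t; V(41.7) = 906.04 gal.
Species balance (pure solvent in): dm/dt = −Q_out · m/V(t).
dm/m = −Q_out dt/(V₀ − 18.800 t); integrating gives ln(m/m₀) = −(Q_out/(Q_in−Q_out)) ln(V/V₀).
m = m₀ (V₀/V)^(Q_out/(Q_in−Q_out)) = 76.2 × (1690/906.04)^(-2.6755) = 14.374 kg.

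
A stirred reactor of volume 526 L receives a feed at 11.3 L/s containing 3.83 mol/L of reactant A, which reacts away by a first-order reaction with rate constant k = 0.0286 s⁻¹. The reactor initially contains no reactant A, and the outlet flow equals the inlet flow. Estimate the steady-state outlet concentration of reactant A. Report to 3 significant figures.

Species balance: V dC/dt = Q C_in − Q C − k V C.
At steady state: 0 = Q C_in − (Q + kV) C_ss, so C_ss = Q C_in/(Q + kV).
C_ss = 11.3·3.83/(11.3 + 0.0286·526) = 43.279/26.344 = 1.6429 mol/L.

1.64 mol/L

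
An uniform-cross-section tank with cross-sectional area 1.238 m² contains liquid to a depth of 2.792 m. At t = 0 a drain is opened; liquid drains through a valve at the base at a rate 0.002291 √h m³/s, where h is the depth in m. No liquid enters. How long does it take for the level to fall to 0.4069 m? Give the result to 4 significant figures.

1116 s

Volume balance on the tank: A dh/dt = −0.002291 √h.
This is separable: 2 d(√h)/dt = −0.002291/A, so √h = √h₀ − (0.002291/(2A)) t.
t = 2A(√h₀ − √h)/0.002291 = 2·1.238·(√2.792 − √0.4069)/0.002291
  = 2.47600 × (1.67093 − 0.637887) / 0.002291 = 1116.46 s.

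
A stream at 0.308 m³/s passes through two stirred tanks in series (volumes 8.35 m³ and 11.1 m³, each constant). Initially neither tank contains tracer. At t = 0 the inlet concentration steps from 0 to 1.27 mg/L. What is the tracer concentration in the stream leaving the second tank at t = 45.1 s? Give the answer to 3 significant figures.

Species balance on tank i: dCᵢ/dt = (Cᵢ₋₁ − Cᵢ)/τᵢ with τᵢ = Vᵢ/Q.
τ₁ = 8.35/0.308 = 27.110 s; τ₂ = 11.1/0.308 = 36.039 s.
Tank 1: C₁ = C_in(1 − e^(−t/τ₁)). Tank 2 (τ₁ ≠ τ₂): C₂ = C_in[1 − (τ₁ e^(−t/τ₁) − τ₂ e^(−t/τ₂))/(τ₁ − τ₂)].
At t = 45.1: e^(−t/τ₁) = 0.18946, e^(−t/τ₂) = 0.28610.
C₂ = 1.27·[1 − (27.110·0.18946 − 36.039·0.28610)/(-8.9286)] = 1.27·0.42048 = 0.53401 mg/L.

0.534 mg/L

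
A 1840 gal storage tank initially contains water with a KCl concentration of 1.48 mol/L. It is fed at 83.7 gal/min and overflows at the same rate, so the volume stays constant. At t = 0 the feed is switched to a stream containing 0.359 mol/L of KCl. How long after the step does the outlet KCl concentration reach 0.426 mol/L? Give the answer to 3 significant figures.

Species balance: V dC/dt = Q(C_in − C) ⇒ τ = V/Q = 21.983 min.
C(t) = C_in + (C₀ − C_in) e^(−t/τ). Set C = 0.426 and solve for t:
e^(−t/τ) = (C − C_in)/(C₀ − C_in) = (0.426 − 0.359)/(1.48 − 0.359) = 0.059768
t = −τ ln(…) = 21.983 × 2.8173 = 61.933 min.

61.9 min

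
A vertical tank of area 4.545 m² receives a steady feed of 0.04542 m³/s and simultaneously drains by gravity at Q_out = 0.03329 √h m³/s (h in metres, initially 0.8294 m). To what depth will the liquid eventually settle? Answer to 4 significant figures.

1.862 m

A dh/dt = Q_in − 0.03329 √h. Steady state requires inflow = outflow:
Q_in = 0.03329 √h_ss ⇒ √h_ss = 0.04542/0.03329 = 1.36437.
h_ss = 1.36437² = 1.86152 m. (Since h₀ = 0.8294 m < h_ss, the level will rise toward this value.)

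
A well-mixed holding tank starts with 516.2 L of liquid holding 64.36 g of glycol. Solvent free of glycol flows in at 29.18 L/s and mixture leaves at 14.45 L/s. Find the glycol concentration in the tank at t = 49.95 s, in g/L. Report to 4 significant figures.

0.02156 g/L

Let m(t) be the amount of glycol. Volume: V(t) = V₀ + (Q_in − Q_out) t = 516.2 + 14.7300 t; V(49.95) = 1251.96 L.
Species balance (pure solvent in): dm/dt = −Q_out · m/V(t).
Separate: dm/m = −Q_out dt/V(t) ⇒ ln(m/m₀) = −(Q_out/(Q_in−Q_out)) ln(V/V₀).
m = m₀ (V₀/V)^(Q_out/(Q_in−Q_out)) = 64.36 × (516.2/1251.96)^(0.980991) = 26.9871 g.
C = m/V = 26.9871/1251.96 = 0.0215558 g/L.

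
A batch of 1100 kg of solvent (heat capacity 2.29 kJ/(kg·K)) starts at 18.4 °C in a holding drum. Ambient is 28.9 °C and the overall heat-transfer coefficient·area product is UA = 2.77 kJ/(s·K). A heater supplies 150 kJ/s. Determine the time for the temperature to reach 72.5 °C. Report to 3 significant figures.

Lumped-capacitance energy balance: M c_p dT/dt = UA(T_amb − T) + Q̇.
τ = M c_p/UA = 909.39 s; T_ss = T_amb + Q̇/UA = 28.9 + 150/2.77 = 83.052 °C.
T(t) = T_ss + (T₀ − T_ss)e^(−t/τ); set T = 72.5:
t = −τ ln[(T − T_ss)/(T₀ − T_ss)] = −909.39 · ln(0.16321) = 1648.5 s.

1650 s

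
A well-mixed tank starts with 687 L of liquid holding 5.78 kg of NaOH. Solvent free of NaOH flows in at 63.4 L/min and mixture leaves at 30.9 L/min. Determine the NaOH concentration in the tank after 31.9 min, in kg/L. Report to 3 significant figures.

Total volume: dV/dt = Q_in − Q_out = 32.500 L/min, so V(t) = 687 + 32.500 t and V(31.9) = 1723.8 L.
No NaOH enters, so dm/dt = −Q_out · (m/V).
Separate: dm/m = −Q_out dt/V(t) ⇒ ln(m/m₀) = −(Q_out/(Q_in−Q_out)) ln(V/V₀).
m = m₀ (V₀/V)^(Q_out/(Q_in−Q_out)) = 5.78 × (687/1723.8)^(0.95077) = 2.4103 kg.
C = m/V = 2.4103/1723.8 = 0.0013983 kg/L.

0.00140 kg/L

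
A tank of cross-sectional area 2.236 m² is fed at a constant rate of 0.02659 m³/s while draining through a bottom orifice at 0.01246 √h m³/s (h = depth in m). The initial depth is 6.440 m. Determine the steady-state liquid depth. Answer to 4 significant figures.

A dh/dt = Q_in − 0.01246 √h. Steady state requires inflow = outflow:
Q_in = 0.01246 √h_ss ⇒ √h_ss = 0.02659/0.01246 = 2.13403.
h_ss = 2.13403² = 4.55408 m. (Since h₀ = 6.440 m > h_ss, the level will fall toward this value.)

4.554 m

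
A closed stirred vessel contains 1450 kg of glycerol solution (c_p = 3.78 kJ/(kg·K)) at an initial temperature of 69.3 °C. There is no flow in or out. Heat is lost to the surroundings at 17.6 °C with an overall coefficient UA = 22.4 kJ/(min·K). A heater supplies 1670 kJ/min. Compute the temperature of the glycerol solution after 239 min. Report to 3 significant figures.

M c_p dT/dt = −UA(T − T_amb) + Q̇.
dT/dt = (T_ss − T)/τ with T_ss = T_amb + Q̇/UA = 17.6 + 1670/22.4 = 92.154 °C, τ = M c_p/UA = 1450·3.78/22.4 = 244.69 min.
Integrating: T(t) = T_ss + (T₀ − T_ss) e^(−t/τ).
T(239) = 92.154 + (-22.854)·0.37653 = 83.549 °C.

83.5 °C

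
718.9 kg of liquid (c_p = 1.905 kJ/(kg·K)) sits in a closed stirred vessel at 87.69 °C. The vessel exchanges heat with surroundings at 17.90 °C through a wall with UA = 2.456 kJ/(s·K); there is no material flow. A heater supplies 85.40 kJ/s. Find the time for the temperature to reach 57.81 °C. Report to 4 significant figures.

Lumped-capacitance energy balance: M c_p dT/dt = UA(T_amb − T) + Q̇.
τ = M c_p/UA = 557.616 s; T_ss = T_amb + Q̇/UA = 17.90 + 85.40/2.456 = 52.6720 °C.
T(t) = T_ss + (T₀ − T_ss)e^(−t/τ); set T = 57.81:
t = −τ ln[(T − T_ss)/(T₀ − T_ss)] = −557.616 · ln(0.146725) = 1070.17 s.

1070 s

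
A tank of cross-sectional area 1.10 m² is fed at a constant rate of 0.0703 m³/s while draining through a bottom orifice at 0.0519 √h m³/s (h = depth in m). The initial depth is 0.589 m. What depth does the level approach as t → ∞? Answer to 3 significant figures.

1.83 m

A dh/dt = Q_in − 0.0519 √h. Steady state requires inflow = outflow:
Q_in = 0.0519 √h_ss ⇒ √h_ss = 0.0703/0.0519 = 1.3545.
h_ss = 1.3545² = 1.8347 m. (Since h₀ = 0.589 m < h_ss, the level will rise toward this value.)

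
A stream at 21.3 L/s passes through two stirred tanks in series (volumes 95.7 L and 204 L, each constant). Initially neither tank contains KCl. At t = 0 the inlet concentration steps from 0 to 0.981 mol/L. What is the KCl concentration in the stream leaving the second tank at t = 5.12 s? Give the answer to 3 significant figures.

0.176 mol/L

Each tank obeys Vᵢ dCᵢ/dt = Q(Cᵢ₋₁ − Cᵢ), so τᵢ = Vᵢ/Q.
τ₁ = 95.7/21.3 = 4.4930 s; τ₂ = 204/21.3 = 9.5775 s.
Solving the cascade with C₁(0)=C₂(0)=0 gives C₂(t) = C_in[1 − (τ₁ e^(−t/τ₁) − τ₂ e^(−t/τ₂))/(τ₁ − τ₂)].
At t = 5.12: e^(−t/τ₁) = 0.31996, e^(−t/τ₂) = 0.58591.
C₂ = 0.981·[1 − (4.4930·0.31996 − 9.5775·0.58591)/(-5.0845)] = 0.981·0.17908 = 0.17568 mol/L.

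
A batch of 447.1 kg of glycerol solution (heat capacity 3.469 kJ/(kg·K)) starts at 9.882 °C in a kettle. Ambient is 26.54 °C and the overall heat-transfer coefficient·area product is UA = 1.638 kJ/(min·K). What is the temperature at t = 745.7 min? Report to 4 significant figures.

18.96 °C

Lumped-capacitance energy balance: M c_p dT/dt = UA(T_amb − T).
dT/dt = (T_ss − T)/τ with T_ss = T_amb = 26.5400 °C, τ = M c_p/UA = 447.1·3.469/1.638 = 946.880 min.
T approaches T_ss exponentially: T(t) = T_ss + (T₀ − T_ss) e^(−t/τ).
T(745.7) = 26.5400 + (-16.6580)·0.454966 = 18.9612 °C.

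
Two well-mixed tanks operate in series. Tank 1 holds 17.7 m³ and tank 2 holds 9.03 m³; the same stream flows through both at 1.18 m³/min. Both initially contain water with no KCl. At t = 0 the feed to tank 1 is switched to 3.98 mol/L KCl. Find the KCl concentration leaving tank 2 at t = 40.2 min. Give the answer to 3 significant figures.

3.44 mol/L

Species balance on tank i: dCᵢ/dt = (Cᵢ₋₁ − Cᵢ)/τᵢ with τᵢ = Vᵢ/Q.
τ₁ = 17.7/1.18 = 15.000 min; τ₂ = 9.03/1.18 = 7.6525 min.
Solving the cascade with C₁(0)=C₂(0)=0 gives C₂(t) = C_in[1 − (τ₁ e^(−t/τ₁) − τ₂ e^(−t/τ₂))/(τ₁ − τ₂)].
At t = 40.2: e^(−t/τ₁) = 0.068563, e^(−t/τ₂) = 0.0052310.
C₂ = 3.98·[1 − (15.000·0.068563 − 7.6525·0.0052310)/(7.3475)] = 3.98·0.86547 = 3.4446 mol/L.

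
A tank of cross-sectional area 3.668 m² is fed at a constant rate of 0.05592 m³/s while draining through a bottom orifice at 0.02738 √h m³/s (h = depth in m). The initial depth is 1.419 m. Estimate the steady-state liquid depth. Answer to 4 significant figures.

A dh/dt = Q_in − 0.02738 √h. Steady state requires inflow = outflow:
Q_in = 0.02738 √h_ss ⇒ √h_ss = 0.05592/0.02738 = 2.04237.
h_ss = 2.04237² = 4.17126 m. (Since h₀ = 1.419 m < h_ss, the level will rise toward this value.)

4.171 m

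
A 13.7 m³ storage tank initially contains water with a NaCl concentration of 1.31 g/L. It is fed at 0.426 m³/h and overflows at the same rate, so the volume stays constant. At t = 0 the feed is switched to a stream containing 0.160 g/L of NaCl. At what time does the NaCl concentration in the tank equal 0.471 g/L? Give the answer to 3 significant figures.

42.1 h

Unsteady species balance (constant V, well mixed): V dC/dt = Q(C_in − C), so τ = V/Q = 32.160 h.
C(t) = C_in + (C₀ − C_in) e^(−t/τ). Set C = 0.471 and solve for t:
e^(−t/τ) = (C − C_in)/(C₀ − C_in) = (0.471 − 0.160)/(1.31 − 0.160) = 0.27043
t = −τ ln(…) = 32.160 × 1.3077 = 42.056 h.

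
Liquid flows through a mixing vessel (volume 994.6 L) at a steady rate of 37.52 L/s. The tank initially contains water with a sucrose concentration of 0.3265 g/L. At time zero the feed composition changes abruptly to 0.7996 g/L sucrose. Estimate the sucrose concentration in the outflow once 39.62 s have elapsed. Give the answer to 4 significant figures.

0.6935 g/L

Species balance on the tank: V dC/dt = Q(C_in − C).
Time constant τ = V/Q = 994.6/37.52 = 26.5085 s.
Integrating: C(t) = C_in + (C₀ − C_in) e^(−t/τ).
C(39.62) = 0.7996 + (0.3265 − 0.7996)·e^(−39.62/26.5085) = 0.7996 + (-0.473100)·0.224335 = 0.693467 g/L.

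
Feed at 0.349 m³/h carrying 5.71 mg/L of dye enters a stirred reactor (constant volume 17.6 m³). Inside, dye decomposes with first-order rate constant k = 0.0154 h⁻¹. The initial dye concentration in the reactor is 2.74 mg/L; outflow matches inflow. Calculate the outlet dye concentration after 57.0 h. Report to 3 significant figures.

3.15 mg/L

Accumulation = in − out − consumed: V dC/dt = Q C_in − Q C − k V C.
This is linear with rate a = Q/V + k = 0.035230 h⁻¹.
C_ss = Q C_in/(Q + kV) = 3.2140 mg/L; C(t) = C_ss + (C₀ − C_ss) e^(−a t).
C(57.0) = 3.2140 + (-0.47397)·e^(−0.035230·57.0) = 3.2140 + (-0.47397)·0.13425 = 3.1503 mg/L.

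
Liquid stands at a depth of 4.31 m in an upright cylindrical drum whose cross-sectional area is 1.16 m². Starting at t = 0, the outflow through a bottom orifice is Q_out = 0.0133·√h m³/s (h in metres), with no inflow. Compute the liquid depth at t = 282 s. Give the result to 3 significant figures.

With no inflow, A dh/dt = −0.0133 √h.
Separate and integrate: 2(√h − √h₀) = −(0.0133/A) t.
√h = √4.31 − 0.0133·282/(2·1.16) = 2.0761 − 1.6166 = 0.45942.
h = 0.45942² = 0.21106 m.

0.211 m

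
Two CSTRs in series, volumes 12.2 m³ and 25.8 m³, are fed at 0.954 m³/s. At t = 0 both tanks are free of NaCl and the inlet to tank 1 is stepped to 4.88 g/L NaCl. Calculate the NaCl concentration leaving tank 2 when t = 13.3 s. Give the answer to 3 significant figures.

Species balance on tank i: dCᵢ/dt = (Cᵢ₋₁ − Cᵢ)/τᵢ with τᵢ = Vᵢ/Q.
τ₁ = 12.2/0.954 = 12.788 s; τ₂ = 25.8/0.954 = 27.044 s.
Tank 1: C₁ = C_in(1 − e^(−t/τ₁)). Tank 2 (τ₁ ≠ τ₂): C₂ = C_in[1 − (τ₁ e^(−t/τ₁) − τ₂ e^(−t/τ₂))/(τ₁ − τ₂)].
At t = 13.3: e^(−t/τ₁) = 0.35345, e^(−t/τ₂) = 0.61153.
C₂ = 4.88·[1 − (12.788·0.35345 − 27.044·0.61153)/(-14.256)] = 4.88·0.15696 = 0.76594 g/L.

0.766 g/L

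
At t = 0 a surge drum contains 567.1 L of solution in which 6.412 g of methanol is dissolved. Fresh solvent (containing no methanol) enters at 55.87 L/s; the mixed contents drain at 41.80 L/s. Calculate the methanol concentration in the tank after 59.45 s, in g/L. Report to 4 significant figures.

Let m(t) be the amount of methanol. Volume: V(t) = V₀ + (Q_in − Q_out) t = 567.1 + 14.0700 t; V(59.45) = 1403.56 L.
No methanol enters, so dm/dt = −Q_out · (m/V).
Separate: dm/m = −Q_out dt/V(t) ⇒ ln(m/m₀) = −(Q_out/(Q_in−Q_out)) ln(V/V₀).
m = m₀ (V₀/V)^(Q_out/(Q_in−Q_out)) = 6.412 × (567.1/1403.56)^(2.97086) = 0.434257 g.
C = m/V = 0.434257/1403.56 = 0.000309396 g/L.

0.0003094 g/L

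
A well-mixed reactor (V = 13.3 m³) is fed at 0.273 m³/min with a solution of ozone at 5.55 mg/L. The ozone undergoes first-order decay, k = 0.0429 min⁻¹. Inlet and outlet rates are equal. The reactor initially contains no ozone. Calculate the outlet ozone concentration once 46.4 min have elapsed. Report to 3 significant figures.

1.70 mg/L

Species balance: V dC/dt = Q C_in − Q C − k V C.
dC/dt = (Q/V) C_in − (Q/V + k) C; effective rate a = Q/V + k = 0.020526 + 0.0429 = 0.063426 min⁻¹.
C_ss = Q C_in/(Q + kV) = 1.7961 mg/L; C(t) = C_ss + (C₀ − C_ss) e^(−a t).
C(46.4) = 1.7961 + (-1.7961)·e^(−0.063426·46.4) = 1.7961 + (-1.7961)·0.052708 = 1.7014 mg/L.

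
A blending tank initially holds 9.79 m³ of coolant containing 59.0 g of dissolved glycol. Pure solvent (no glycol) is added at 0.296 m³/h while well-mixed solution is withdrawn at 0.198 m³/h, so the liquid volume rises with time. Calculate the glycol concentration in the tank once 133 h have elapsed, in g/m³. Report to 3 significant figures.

0.467 g/m³

Let m(t) be the amount of glycol. Volume: V(t) = V₀ + (Q_in − Q_out) t = 9.79 + 0.098000 t; V(133) = 22.824 m³.
No glycol enters, so dm/dt = −Q_out · (m/V).
Separate: dm/m = −Q_out dt/V(t) ⇒ ln(m/m₀) = −(Q_out/(Q_in−Q_out)) ln(V/V₀).
m = m₀ (V₀/V)^(Q_out/(Q_in−Q_out)) = 59.0 × (9.79/22.824)^(2.0204) = 10.669 g.
C = m/V = 10.669/22.824 = 0.46746 g/m³.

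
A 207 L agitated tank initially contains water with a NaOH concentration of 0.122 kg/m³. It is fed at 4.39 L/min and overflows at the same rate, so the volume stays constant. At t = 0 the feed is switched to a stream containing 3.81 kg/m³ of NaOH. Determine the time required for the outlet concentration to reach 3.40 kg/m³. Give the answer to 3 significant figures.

104 min

Species balance: V dC/dt = Q(C_in − C) ⇒ τ = V/Q = 47.153 min.
C(t) = C_in + (C₀ − C_in) e^(−t/τ). Set C = 3.40 and solve for t:
e^(−t/τ) = (C − C_in)/(C₀ − C_in) = (3.40 − 3.81)/(0.122 − 3.81) = 0.11117
t = −τ ln(…) = 47.153 × 2.1967 = 103.58 min.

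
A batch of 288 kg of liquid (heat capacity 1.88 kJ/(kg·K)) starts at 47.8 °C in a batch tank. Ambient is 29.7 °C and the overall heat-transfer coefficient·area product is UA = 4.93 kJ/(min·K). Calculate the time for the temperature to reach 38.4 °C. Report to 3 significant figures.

80.5 min

Lumped-capacitance energy balance: M c_p dT/dt = UA(T_amb − T).
τ = M c_p/UA = 109.83 min; T_ss = T_amb = 29.700 °C.
T(t) = T_ss + (T₀ − T_ss)e^(−t/τ); set T = 38.4:
t = −τ ln[(T − T_ss)/(T₀ − T_ss)] = −109.83 · ln(0.48066) = 80.457 min.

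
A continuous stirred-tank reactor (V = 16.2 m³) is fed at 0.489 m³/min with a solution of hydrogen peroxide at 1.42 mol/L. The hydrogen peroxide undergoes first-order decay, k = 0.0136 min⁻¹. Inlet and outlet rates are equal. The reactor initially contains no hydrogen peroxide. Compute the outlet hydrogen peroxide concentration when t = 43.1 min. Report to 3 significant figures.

Accumulation = in − out − consumed: V dC/dt = Q C_in − Q C − k V C.
dC/dt = (Q/V) C_in − (Q/V + k) C; effective rate a = Q/V + k = 0.030185 + 0.0136 = 0.043785 min⁻¹.
C_ss = Q C_in/(Q + kV) = 0.97894 mol/L; C(t) = C_ss + (C₀ − C_ss) e^(−a t).
C(43.1) = 0.97894 + (-0.97894)·e^(−0.043785·43.1) = 0.97894 + (-0.97894)·0.15150 = 0.83062 mol/L.

0.831 mol/L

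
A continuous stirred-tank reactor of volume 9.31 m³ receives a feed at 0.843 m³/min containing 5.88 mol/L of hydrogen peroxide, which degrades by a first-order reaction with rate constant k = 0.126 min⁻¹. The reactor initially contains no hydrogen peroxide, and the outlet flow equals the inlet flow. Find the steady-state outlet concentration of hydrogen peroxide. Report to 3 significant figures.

2.46 mol/L

V dC/dt = Q(C_in − C) − k V C.
Steady state (dC/dt = 0): C_ss = Q C_in/(Q + kV) = C_in/(1 + kV/Q).
C_ss = 0.843·5.88/(0.843 + 0.126·9.31) = 4.9568/2.0161 = 2.4587 mol/L.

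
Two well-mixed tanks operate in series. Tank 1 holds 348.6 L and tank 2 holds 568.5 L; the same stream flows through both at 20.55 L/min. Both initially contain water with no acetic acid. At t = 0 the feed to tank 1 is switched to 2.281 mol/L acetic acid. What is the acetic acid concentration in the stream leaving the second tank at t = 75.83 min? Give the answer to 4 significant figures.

1.942 mol/L

Time constants: τᵢ = Vᵢ/Q for each well-mixed tank.
τ₁ = 348.6/20.55 = 16.9635 min; τ₂ = 568.5/20.55 = 27.6642 min.
Tank 1: C₁ = C_in(1 − e^(−t/τ₁)). Tank 2 (τ₁ ≠ τ₂): C₂ = C_in[1 − (τ₁ e^(−t/τ₁) − τ₂ e^(−t/τ₂))/(τ₁ − τ₂)].
At t = 75.83: e^(−t/τ₁) = 0.0114452, e^(−t/τ₂) = 0.0645004.
C₂ = 2.281·[1 − (16.9635·0.0114452 − 27.6642·0.0645004)/(-10.7007)] = 2.281·0.851393 = 1.94203 mol/L.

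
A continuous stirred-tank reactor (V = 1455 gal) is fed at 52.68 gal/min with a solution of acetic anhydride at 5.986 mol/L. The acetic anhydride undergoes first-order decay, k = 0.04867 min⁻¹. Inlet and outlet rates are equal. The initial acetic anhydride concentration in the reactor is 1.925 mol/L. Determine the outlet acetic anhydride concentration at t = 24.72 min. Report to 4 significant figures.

Species balance: V dC/dt = Q C_in − Q C − k V C.
dC/dt = (Q/V) C_in − (Q/V + k) C; effective rate a = Q/V + k = 0.0362062 + 0.04867 = 0.0848762 min⁻¹.
C_ss = Q C_in/(Q + kV) = 2.55349 mol/L; C(t) = C_ss + (C₀ − C_ss) e^(−a t).
C(24.72) = 2.55349 + (-0.628487)·e^(−0.0848762·24.72) = 2.55349 + (-0.628487)·0.122684 = 2.47638 mol/L.

2.476 mol/L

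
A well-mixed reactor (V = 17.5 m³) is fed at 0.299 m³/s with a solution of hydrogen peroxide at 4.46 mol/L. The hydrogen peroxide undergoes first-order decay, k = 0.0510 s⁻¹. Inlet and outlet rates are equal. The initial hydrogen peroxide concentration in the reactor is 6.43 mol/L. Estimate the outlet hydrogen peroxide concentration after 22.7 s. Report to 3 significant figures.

2.25 mol/L

Accumulation = in − out − consumed: V dC/dt = Q C_in − Q C − k V C.
dC/dt = (Q/V) C_in − (Q/V + k) C; effective rate a = Q/V + k = 0.017086 + 0.0510 = 0.068086 s⁻¹.
C_ss = Q C_in/(Q + kV) = 1.1192 mol/L; C(t) = C_ss + (C₀ − C_ss) e^(−a t).
C(22.7) = 1.1192 + (5.3108)·e^(−0.068086·22.7) = 1.1192 + (5.3108)·0.21320 = 2.2514 mol/L.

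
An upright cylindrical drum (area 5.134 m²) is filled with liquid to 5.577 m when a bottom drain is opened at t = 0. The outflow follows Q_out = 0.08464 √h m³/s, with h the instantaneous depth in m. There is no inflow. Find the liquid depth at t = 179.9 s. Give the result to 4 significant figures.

0.7720 m

A dh/dt = −Q_out = −0.08464 √h.
Separate and integrate: 2(√h − √h₀) = −(0.08464/A) t.
√h = √5.577 − 0.08464·179.9/(2·5.134) = 2.36157 − 1.48293 = 0.878636.
h = 0.878636² = 0.772002 m.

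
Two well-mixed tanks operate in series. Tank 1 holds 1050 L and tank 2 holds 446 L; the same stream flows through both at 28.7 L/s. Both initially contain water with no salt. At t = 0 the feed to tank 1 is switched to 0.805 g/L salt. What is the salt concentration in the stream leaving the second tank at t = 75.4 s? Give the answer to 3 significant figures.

Species balance on tank i: dCᵢ/dt = (Cᵢ₋₁ − Cᵢ)/τᵢ with τᵢ = Vᵢ/Q.
τ₁ = 1050/28.7 = 36.585 s; τ₂ = 446/28.7 = 15.540 s.
Solving the cascade with C₁(0)=C₂(0)=0 gives C₂(t) = C_in[1 − (τ₁ e^(−t/τ₁) − τ₂ e^(−t/τ₂))/(τ₁ − τ₂)].
At t = 75.4: e^(−t/τ₁) = 0.12734, e^(−t/τ₂) = 0.0078129.
C₂ = 0.805·[1 − (36.585·0.12734 − 15.540·0.0078129)/(21.045)] = 0.805·0.78441 = 0.63145 g/L.

0.631 g/L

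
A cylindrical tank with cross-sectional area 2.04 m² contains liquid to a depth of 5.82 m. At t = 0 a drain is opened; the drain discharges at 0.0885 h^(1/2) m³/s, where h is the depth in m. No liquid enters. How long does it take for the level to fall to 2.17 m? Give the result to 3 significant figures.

43.3 s

A dh/dt = −Q_out = −0.0885 √h.
This is separable: 2 d(√h)/dt = −0.0885/A, so √h = √h₀ − (0.0885/(2A)) t.
t = 2A(√h₀ − √h)/0.0885 = 2·2.04·(√5.82 − √2.17)/0.0885
  = 4.0800 × (2.4125 − 1.4731) / 0.0885 = 43.307 s.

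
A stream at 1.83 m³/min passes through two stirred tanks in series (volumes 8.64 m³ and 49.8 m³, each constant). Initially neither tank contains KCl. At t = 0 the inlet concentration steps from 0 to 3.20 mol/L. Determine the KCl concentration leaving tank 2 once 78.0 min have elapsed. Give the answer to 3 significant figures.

Time constants: τᵢ = Vᵢ/Q for each well-mixed tank.
τ₁ = 8.64/1.83 = 4.7213 min; τ₂ = 49.8/1.83 = 27.213 min.
Solving the cascade with C₁(0)=C₂(0)=0 gives C₂(t) = C_in[1 − (τ₁ e^(−t/τ₁) − τ₂ e^(−t/τ₂))/(τ₁ − τ₂)].
At t = 78.0: e^(−t/τ₁) = 6.6849e-08, e^(−t/τ₂) = 0.056911.
C₂ = 3.20·[1 − (4.7213·6.6849e-08 − 27.213·0.056911)/(-22.492)] = 3.20·0.93114 = 2.9797 mol/L.

2.98 mol/L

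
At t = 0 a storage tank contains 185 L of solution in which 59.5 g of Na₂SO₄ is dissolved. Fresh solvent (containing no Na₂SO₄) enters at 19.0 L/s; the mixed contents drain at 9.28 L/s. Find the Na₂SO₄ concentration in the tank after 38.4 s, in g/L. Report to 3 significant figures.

0.0371 g/L

Total volume: dV/dt = Q_in − Q_out = 9.7200 L/s, so V(t) = 185 + 9.7200 t and V(38.4) = 558.25 L.
Species balance (pure solvent in): dm/dt = −Q_out · m/V(t).
Separate: dm/m = −Q_out dt/V(t) ⇒ ln(m/m₀) = −(Q_out/(Q_in−Q_out)) ln(V/V₀).
m = m₀ (V₀/V)^(Q_out/(Q_in−Q_out)) = 59.5 × (185/558.25)^(0.95473) = 20.729 g.
C = m/V = 20.729/558.25 = 0.037132 g/L.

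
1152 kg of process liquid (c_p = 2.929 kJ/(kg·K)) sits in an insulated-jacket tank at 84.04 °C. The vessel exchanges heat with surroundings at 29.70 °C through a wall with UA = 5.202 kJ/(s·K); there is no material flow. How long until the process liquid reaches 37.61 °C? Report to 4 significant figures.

1250 s

M c_p dT/dt = −UA(T − T_amb).
τ = M c_p/UA = 648.637 s; T_ss = T_amb = 29.7000 °C.
T(t) = T_ss + (T₀ − T_ss)e^(−t/τ); set T = 37.61:
t = −τ ln[(T − T_ss)/(T₀ − T_ss)] = −648.637 · ln(0.145565) = 1250.01 s.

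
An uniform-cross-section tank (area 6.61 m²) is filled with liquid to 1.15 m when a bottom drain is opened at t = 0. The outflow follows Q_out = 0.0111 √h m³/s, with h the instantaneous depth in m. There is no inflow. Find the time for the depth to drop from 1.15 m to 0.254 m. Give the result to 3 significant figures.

677 s

Mass balance (ρ constant): A dh/dt = −0.0111 √h.
Separate and integrate: 2(√h − √h₀) = −(0.0111/A) t.
t = 2A(√h₀ − √h)/0.0111 = 2·6.61·(√1.15 − √0.254)/0.0111
  = 13.220 × (1.0724 − 0.50398) / 0.0111 = 676.95 s.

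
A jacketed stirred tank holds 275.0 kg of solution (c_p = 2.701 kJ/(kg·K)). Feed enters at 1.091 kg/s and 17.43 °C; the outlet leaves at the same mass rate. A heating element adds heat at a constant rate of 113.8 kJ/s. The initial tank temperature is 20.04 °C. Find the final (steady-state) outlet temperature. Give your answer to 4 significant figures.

56.05 °C

Energy balance: M c_p dT/dt = ṁ c_p (T_in − T) + 113.8.
At steady state dT/dt = 0 ⇒ T_ss = T_in + Q̇/(ṁ c_p) = 17.43 + 113.8/(1.091·2.701) = 56.0483 °C.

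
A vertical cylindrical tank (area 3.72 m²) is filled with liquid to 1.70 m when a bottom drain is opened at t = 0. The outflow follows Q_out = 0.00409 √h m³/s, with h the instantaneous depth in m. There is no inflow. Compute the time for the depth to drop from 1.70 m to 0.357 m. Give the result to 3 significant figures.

1280 s

With no inflow, A dh/dt = −0.00409 √h.
∫ h^(−1/2) dh = −(0.00409/A) ∫ dt, giving 2√h = 2√h₀ − (0.00409/A) t.
t = 2A(√h₀ − √h)/0.00409 = 2·3.72·(√1.70 − √0.357)/0.00409
  = 7.4400 × (1.3038 − 0.59749) / 0.00409 = 1284.9 s.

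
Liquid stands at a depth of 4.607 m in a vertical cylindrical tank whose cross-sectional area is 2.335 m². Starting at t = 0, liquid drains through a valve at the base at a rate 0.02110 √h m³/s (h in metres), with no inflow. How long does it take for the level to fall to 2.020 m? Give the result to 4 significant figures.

A dh/dt = −Q_out = −0.02110 √h.
Separate and integrate: 2(√h − √h₀) = −(0.02110/A) t.
t = 2A(√h₀ − √h)/0.02110 = 2·2.335·(√4.607 − √2.020)/0.02110
  = 4.67000 × (2.14639 − 1.42127) / 0.02110 = 160.490 s.

160.5 s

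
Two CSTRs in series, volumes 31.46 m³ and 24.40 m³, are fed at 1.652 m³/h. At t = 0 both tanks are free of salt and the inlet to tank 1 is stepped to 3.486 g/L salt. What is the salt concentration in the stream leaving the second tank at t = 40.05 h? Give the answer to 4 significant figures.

Each tank obeys Vᵢ dCᵢ/dt = Q(Cᵢ₋₁ − Cᵢ), so τᵢ = Vᵢ/Q.
τ₁ = 31.46/1.652 = 19.0436 h; τ₂ = 24.40/1.652 = 14.7700 h.
Solving the cascade with C₁(0)=C₂(0)=0 gives C₂(t) = C_in[1 − (τ₁ e^(−t/τ₁) − τ₂ e^(−t/τ₂))/(τ₁ − τ₂)].
At t = 40.05: e^(−t/τ₁) = 0.122081, e^(−t/τ₂) = 0.0664316.
C₂ = 3.486·[1 − (19.0436·0.122081 − 14.7700·0.0664316)/(4.27361)] = 3.486·0.685590 = 2.38997 g/L.

2.390 g/L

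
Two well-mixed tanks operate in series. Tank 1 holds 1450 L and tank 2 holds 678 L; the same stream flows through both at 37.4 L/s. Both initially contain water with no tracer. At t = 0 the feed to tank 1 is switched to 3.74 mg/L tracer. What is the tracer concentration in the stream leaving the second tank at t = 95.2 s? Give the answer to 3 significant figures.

3.15 mg/L

Time constants: τᵢ = Vᵢ/Q for each well-mixed tank.
τ₁ = 1450/37.4 = 38.770 s; τ₂ = 678/37.4 = 18.128 s.
Solving the cascade with C₁(0)=C₂(0)=0 gives C₂(t) = C_in[1 − (τ₁ e^(−t/τ₁) − τ₂ e^(−t/τ₂))/(τ₁ − τ₂)].
At t = 95.2: e^(−t/τ₁) = 0.085820, e^(−t/τ₂) = 0.0052399.
C₂ = 3.74·[1 − (38.770·0.085820 − 18.128·0.0052399)/(20.642)] = 3.74·0.84341 = 3.1544 mg/L.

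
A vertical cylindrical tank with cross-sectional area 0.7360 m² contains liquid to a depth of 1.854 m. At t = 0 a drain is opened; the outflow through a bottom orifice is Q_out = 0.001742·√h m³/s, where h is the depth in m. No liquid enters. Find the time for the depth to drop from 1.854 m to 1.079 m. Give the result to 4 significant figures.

272.8 s

A dh/dt = −Q_out = −0.001742 √h.
Separate and integrate: 2(√h − √h₀) = −(0.001742/A) t.
t = 2A(√h₀ − √h)/0.001742 = 2·0.7360·(√1.854 − √1.079)/0.001742
  = 1.47200 × (1.36162 − 1.03875) / 0.001742 = 272.825 s.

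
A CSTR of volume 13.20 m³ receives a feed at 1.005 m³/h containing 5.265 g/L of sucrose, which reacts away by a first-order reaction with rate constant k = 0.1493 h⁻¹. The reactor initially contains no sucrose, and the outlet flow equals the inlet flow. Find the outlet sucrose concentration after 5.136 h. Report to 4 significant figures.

V dC/dt = Q(C_in − C) − k V C.
dC/dt = (Q/V) C_in − (Q/V + k) C; effective rate a = Q/V + k = 0.0761364 + 0.1493 = 0.225436 h⁻¹.
C_ss = Q C_in/(Q + kV) = 1.77814 g/L; C(t) = C_ss + (C₀ − C_ss) e^(−a t).
C(5.136) = 1.77814 + (-1.77814)·e^(−0.225436·5.136) = 1.77814 + (-1.77814)·0.314164 = 1.21951 g/L.

1.220 g/L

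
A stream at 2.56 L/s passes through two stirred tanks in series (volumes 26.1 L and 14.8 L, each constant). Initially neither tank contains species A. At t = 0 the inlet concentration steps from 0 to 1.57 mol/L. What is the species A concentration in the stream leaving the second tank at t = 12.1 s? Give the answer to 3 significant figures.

Species balance on tank i: dCᵢ/dt = (Cᵢ₋₁ − Cᵢ)/τᵢ with τᵢ = Vᵢ/Q.
τ₁ = 26.1/2.56 = 10.195 s; τ₂ = 14.8/2.56 = 5.7812 s.
Solving the cascade with C₁(0)=C₂(0)=0 gives C₂(t) = C_in[1 − (τ₁ e^(−t/τ₁) − τ₂ e^(−t/τ₂))/(τ₁ − τ₂)].
At t = 12.1: e^(−t/τ₁) = 0.30519, e^(−t/τ₂) = 0.12332.
C₂ = 1.57·[1 − (10.195·0.30519 − 5.7812·0.12332)/(4.4141)] = 1.57·0.45661 = 0.71687 mol/L.

0.717 mol/L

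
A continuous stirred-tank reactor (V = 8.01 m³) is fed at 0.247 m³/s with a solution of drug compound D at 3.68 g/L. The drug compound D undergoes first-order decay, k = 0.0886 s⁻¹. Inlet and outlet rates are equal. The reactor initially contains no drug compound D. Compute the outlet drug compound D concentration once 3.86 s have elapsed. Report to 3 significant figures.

0.351 g/L

V dC/dt = Q(C_in − C) − k V C.
This is linear with rate a = Q/V + k = 0.11944 s⁻¹.
C_ss = Q C_in/(Q + kV) = 0.95011 g/L; C(t) = C_ss + (C₀ − C_ss) e^(−a t).
C(3.86) = 0.95011 + (-0.95011)·e^(−0.11944·3.86) = 0.95011 + (-0.95011)·0.63064 = 0.35094 g/L.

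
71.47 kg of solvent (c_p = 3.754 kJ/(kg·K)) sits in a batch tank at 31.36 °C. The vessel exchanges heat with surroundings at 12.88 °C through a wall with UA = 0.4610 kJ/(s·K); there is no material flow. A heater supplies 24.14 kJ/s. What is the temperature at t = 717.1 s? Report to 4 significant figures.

Energy balance: M c_p dT/dt = −UA(T − T_amb) + Q̇.
dT/dt = (T_ss − T)/τ with T_ss = T_amb + Q̇/UA = 12.88 + 24.14/0.4610 = 65.2444 °C, τ = M c_p/UA = 71.47·3.754/0.4610 = 581.992 s.
This is linear first-order; T(t) = T_ss + (T₀ − T_ss) e^(−t/τ).
T(717.1) = 65.2444 + (-33.8844)·0.291666 = 55.3615 °C.

55.36 °C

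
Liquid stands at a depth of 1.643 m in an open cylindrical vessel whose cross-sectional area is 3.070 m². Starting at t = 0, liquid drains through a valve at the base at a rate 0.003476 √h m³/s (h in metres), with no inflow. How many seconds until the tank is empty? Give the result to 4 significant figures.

2264 s

With no inflow, A dh/dt = −0.003476 √h.
This is separable: 2 d(√h)/dt = −0.003476/A, so √h = √h₀ − (0.003476/(2A)) t.
Set h = 0: 2√h₀ = (0.003476/A) t_empty ⇒ t_empty = 2A√h₀/0.003476.
t_empty = 2·3.070·√1.643/0.003476 = 6.14000·1.28180/0.003476 = 2264.16 s.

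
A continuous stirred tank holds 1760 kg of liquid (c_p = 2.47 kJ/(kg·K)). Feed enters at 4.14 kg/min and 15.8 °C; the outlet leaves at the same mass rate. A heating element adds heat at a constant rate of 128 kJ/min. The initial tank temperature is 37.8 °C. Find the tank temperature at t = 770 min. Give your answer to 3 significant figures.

M c_p dT/dt = ṁ c_p (T_in − T) + Q̇.
τ = M/ṁ = 425.12 min; T_ss = T_in + Q̇/(ṁ c_p) = 15.8 + 128/(4.14·2.47) = 28.317 °C.
Integrating: T(t) = T_ss + (T₀ − T_ss) e^(−t/τ).
T(770) = 28.317 + (9.4826)·e^(−770/425.12) = 28.317 + (9.4826)·0.16345 = 29.867 °C.

29.9 °C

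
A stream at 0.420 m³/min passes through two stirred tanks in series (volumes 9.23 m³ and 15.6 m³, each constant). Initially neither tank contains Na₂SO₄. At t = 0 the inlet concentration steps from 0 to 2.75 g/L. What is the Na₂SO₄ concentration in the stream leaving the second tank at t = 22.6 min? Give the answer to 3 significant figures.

0.510 g/L

Each tank obeys Vᵢ dCᵢ/dt = Q(Cᵢ₋₁ − Cᵢ), so τᵢ = Vᵢ/Q.
τ₁ = 9.23/0.420 = 21.976 min; τ₂ = 15.6/0.420 = 37.143 min.
Tank 1: C₁ = C_in(1 − e^(−t/τ₁)). Tank 2 (τ₁ ≠ τ₂): C₂ = C_in[1 − (τ₁ e^(−t/τ₁) − τ₂ e^(−t/τ₂))/(τ₁ − τ₂)].
At t = 22.6: e^(−t/τ₁) = 0.35758, e^(−t/τ₂) = 0.54419.
C₂ = 2.75·[1 − (21.976·0.35758 − 37.143·0.54419)/(-15.167)] = 2.75·0.18543 = 0.50993 g/L.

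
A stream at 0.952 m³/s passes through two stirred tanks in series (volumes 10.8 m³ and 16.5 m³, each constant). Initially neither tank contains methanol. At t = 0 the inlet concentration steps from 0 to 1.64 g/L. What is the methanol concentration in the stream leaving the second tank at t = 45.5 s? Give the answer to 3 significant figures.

1.35 g/L

Each tank obeys Vᵢ dCᵢ/dt = Q(Cᵢ₋₁ − Cᵢ), so τᵢ = Vᵢ/Q.
τ₁ = 10.8/0.952 = 11.345 s; τ₂ = 16.5/0.952 = 17.332 s.
Solving the cascade with C₁(0)=C₂(0)=0 gives C₂(t) = C_in[1 − (τ₁ e^(−t/τ₁) − τ₂ e^(−t/τ₂))/(τ₁ − τ₂)].
At t = 45.5: e^(−t/τ₁) = 0.018120, e^(−t/τ₂) = 0.072424.
C₂ = 1.64·[1 − (11.345·0.018120 − 17.332·0.072424)/(-5.9874)] = 1.64·0.82468 = 1.3525 g/L.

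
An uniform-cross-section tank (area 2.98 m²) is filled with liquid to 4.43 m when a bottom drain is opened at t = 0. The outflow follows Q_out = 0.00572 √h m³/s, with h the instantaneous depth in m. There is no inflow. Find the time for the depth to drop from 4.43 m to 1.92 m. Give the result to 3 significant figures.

749 s

A dh/dt = −Q_out = −0.00572 √h.
∫ h^(−1/2) dh = −(0.00572/A) ∫ dt, giving 2√h = 2√h₀ − (0.00572/A) t.
t = 2A(√h₀ − √h)/0.00572 = 2·2.98·(√4.43 − √1.92)/0.00572
  = 5.9600 × (2.1048 − 1.3856) / 0.00572 = 749.29 s.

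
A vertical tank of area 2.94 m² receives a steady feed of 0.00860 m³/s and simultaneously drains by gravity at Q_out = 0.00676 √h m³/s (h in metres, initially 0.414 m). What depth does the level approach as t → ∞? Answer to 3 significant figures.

1.62 m

Level balance: A dh/dt = 0.00860 − 0.00676 √h. Setting dh/dt = 0:
Q_in = 0.00676 √h_ss ⇒ √h_ss = 0.00860/0.00676 = 1.2722.
h_ss = 1.2722² = 1.6185 m. (Since h₀ = 0.414 m < h_ss, the level will rise toward this value.)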